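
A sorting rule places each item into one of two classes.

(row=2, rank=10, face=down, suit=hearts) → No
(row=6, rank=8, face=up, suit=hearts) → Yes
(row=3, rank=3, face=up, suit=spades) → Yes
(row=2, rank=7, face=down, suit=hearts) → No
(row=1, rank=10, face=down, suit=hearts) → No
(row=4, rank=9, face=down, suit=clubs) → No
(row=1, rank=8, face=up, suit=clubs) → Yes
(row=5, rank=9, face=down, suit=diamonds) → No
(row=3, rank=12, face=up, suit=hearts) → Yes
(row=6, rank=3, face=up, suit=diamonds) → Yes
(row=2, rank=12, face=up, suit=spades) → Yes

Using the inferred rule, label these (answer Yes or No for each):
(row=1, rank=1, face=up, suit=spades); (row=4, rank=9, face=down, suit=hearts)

Checking candidate rules against both groups, what survives is: face is up.
(row=1, rank=1, face=up, suit=spades): face is up, qualifies → Yes. (row=4, rank=9, face=down, suit=hearts): face is down, does not fit → No.

Yes, No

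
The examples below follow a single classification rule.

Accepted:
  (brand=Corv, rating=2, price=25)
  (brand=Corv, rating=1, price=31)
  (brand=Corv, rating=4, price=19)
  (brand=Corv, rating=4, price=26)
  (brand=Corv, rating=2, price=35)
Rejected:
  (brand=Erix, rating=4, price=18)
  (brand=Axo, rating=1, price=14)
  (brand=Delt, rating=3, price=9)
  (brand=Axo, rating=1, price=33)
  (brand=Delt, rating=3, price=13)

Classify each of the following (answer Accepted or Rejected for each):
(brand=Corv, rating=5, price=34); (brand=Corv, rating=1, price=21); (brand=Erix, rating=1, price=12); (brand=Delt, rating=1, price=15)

Accepted, Accepted, Rejected, Rejected

One predicate separates the groups cleanly: brand is Corv.
(brand=Corv, rating=5, price=34): brand is Corv, meets the rule → Accepted.
(brand=Corv, rating=1, price=21): brand is Corv, meets the rule → Accepted.
(brand=Erix, rating=1, price=12): brand is Erix, doesn't qualify → Rejected.
(brand=Delt, rating=1, price=15): brand is Delt, doesn't qualify → Rejected.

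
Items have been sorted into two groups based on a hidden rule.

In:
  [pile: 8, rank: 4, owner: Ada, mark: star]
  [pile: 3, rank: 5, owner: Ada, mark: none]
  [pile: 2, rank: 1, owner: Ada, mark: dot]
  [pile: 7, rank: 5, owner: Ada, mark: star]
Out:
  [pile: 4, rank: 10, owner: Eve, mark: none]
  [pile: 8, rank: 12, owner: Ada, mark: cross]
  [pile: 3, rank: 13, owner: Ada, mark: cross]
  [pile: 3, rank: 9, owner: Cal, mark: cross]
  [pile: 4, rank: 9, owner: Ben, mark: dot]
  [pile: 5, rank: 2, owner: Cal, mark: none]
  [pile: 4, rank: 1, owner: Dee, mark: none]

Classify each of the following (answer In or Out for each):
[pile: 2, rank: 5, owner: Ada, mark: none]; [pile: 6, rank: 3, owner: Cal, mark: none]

The distinguishing property — owner is Ada AND rank ≤ 5 — holds for all the 'In' cases and none of the 'Out' cases.

In, Out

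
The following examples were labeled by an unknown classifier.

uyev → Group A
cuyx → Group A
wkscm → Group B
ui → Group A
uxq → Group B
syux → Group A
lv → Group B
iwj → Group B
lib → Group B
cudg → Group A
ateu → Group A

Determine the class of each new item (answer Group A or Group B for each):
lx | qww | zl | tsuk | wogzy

All 'Group A' examples share one property — even length AND contains 'u' — and every 'Group B' example lacks it.
Group B: lx, since length 2, no 'u'. Group B: qww, since length 3, no 'u'. Group B: zl, since length 2, no 'u'. Group A: tsuk, since length 4, has 'u'. Group B: wogzy, since length 5, no 'u'.

Group B, Group B, Group B, Group A, Group B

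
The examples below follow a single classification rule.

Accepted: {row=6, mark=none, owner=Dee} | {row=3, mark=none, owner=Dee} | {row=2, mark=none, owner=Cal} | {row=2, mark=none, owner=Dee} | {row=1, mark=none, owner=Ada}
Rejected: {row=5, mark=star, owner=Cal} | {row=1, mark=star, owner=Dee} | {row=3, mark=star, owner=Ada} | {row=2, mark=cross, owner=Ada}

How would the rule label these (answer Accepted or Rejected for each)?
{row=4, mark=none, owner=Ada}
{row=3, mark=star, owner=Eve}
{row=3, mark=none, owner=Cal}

Accepted, Rejected, Accepted

One predicate separates the groups cleanly: mark is none.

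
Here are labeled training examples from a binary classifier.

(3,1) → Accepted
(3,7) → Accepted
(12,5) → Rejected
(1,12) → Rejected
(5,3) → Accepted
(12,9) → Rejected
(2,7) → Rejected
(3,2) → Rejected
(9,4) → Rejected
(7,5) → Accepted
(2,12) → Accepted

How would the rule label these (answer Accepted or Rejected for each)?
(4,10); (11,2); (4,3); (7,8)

The classifier is using: sum is even.
(4,10) → 4+10 = 14 → Accepted. (11,2) → 11+2 = 13 → Rejected. (4,3) → 4+3 = 7 → Rejected. (7,8) → 7+8 = 15 → Rejected.

Accepted, Rejected, Rejected, Rejected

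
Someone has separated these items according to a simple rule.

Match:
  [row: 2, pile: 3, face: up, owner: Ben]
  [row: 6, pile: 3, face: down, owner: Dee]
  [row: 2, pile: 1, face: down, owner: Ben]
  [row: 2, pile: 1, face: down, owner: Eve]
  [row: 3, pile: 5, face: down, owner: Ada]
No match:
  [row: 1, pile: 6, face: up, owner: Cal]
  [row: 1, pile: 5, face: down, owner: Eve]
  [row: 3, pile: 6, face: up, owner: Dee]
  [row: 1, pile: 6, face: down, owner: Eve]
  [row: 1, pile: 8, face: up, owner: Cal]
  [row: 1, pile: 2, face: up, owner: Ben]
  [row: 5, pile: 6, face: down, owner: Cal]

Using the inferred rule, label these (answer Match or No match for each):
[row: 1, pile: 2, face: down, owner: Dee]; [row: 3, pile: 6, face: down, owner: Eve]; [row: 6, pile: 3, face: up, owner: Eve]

The rule appears to be: pile ≤ 5 AND row ≥ 2.
[row: 1, pile: 2, face: down, owner: Dee]: pile = 2, row = 1, doesn't qualify → No match. [row: 3, pile: 6, face: down, owner: Eve]: pile = 6, row = 3, doesn't qualify → No match. [row: 6, pile: 3, face: up, owner: Eve]: pile = 3, row = 6, matches → Match.

No match, No match, Match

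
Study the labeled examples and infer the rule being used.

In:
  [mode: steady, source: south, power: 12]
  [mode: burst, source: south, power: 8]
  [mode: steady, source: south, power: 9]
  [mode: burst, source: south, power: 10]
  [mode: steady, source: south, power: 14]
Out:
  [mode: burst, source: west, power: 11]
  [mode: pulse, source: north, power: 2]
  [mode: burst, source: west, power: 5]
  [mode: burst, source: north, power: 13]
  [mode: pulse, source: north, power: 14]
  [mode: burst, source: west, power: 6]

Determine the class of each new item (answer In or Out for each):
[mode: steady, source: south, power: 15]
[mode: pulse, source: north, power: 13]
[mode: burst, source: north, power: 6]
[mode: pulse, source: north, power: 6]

In, Out, Out, Out

Looking at the examples, the only property every 'In' case has and every 'Out' case lacks is: source is south.
[mode: steady, source: south, power: 15] → source is south → In. [mode: pulse, source: north, power: 13] → source is north → Out. [mode: burst, source: north, power: 6] → source is north → Out. [mode: pulse, source: north, power: 6] → source is north → Out.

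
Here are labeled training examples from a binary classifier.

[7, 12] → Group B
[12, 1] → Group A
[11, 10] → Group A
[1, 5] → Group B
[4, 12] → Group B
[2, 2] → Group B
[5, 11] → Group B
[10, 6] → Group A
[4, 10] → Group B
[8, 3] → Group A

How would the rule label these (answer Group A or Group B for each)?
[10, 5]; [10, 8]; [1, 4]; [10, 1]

Group A, Group A, Group B, Group A

The pattern is that an item is 'Group A' exactly when: first > second.
[10, 5]: 10 > 5 — satisfies this, so Group A.
[10, 8]: 10 > 8 — satisfies this, so Group A.
[1, 4]: 1 < 4 — does not fit, so Group B.
[10, 1]: 10 > 1 — satisfies this, so Group A.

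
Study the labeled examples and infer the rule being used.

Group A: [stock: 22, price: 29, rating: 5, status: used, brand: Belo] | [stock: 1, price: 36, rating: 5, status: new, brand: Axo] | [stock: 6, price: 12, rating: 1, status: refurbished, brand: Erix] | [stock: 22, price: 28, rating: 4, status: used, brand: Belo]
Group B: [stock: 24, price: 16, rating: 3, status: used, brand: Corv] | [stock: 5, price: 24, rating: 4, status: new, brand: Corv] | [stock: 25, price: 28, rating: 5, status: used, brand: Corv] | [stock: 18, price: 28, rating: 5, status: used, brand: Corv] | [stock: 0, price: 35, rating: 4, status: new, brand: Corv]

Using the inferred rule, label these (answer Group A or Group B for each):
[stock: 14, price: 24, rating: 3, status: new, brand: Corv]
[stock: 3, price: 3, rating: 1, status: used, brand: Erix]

A rule that fits every label: brand is not Corv — true of each 'Group A' example, false of each 'Group B' one.

Group B, Group A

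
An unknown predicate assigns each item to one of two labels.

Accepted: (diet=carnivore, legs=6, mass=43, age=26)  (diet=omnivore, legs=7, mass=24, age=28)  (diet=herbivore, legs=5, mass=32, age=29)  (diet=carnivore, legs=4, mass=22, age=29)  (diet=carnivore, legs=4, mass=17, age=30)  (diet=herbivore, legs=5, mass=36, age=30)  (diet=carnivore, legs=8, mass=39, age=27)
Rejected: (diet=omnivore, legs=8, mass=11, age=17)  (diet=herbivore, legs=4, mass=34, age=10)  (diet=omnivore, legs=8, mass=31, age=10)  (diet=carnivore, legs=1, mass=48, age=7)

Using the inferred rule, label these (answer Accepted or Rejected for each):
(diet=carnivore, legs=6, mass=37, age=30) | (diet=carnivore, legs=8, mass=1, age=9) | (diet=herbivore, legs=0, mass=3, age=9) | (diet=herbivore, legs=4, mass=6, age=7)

The pattern is that an item is 'Accepted' exactly when: age ≥ 26.
(diet=carnivore, legs=6, mass=37, age=30): Accepted (age = 30).
(diet=carnivore, legs=8, mass=1, age=9): Rejected (age = 9).
(diet=herbivore, legs=0, mass=3, age=9): Rejected (age = 9).
(diet=herbivore, legs=4, mass=6, age=7): Rejected (age = 7).

Accepted, Rejected, Rejected, Rejected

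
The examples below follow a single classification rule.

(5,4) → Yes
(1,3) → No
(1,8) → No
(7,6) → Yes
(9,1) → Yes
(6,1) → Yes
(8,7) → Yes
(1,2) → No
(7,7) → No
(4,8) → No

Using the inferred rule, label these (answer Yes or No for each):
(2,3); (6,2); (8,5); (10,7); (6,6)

Comparing the two groups points to one rule — first > second.
(2,3): 2 < 3 — fails this test, so No. (6,2): 6 > 2 — has this property, so Yes. (8,5): 8 > 5 — has this property, so Yes. (10,7): 10 > 7 — has this property, so Yes. (6,6): 6 = 6 — fails this test, so No.

No, Yes, Yes, Yes, No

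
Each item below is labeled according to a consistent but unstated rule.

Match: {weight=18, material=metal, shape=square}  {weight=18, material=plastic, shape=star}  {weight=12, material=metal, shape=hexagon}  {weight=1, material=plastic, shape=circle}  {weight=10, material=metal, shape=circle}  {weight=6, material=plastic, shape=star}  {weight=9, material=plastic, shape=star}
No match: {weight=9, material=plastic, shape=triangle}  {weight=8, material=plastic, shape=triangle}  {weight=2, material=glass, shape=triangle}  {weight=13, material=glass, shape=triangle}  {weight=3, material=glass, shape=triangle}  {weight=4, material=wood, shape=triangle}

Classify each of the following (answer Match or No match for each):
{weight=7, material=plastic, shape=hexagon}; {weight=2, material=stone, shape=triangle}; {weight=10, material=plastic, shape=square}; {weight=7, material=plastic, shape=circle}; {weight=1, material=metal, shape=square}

Match, No match, Match, Match, Match

'Match' ⟺ shape is not triangle.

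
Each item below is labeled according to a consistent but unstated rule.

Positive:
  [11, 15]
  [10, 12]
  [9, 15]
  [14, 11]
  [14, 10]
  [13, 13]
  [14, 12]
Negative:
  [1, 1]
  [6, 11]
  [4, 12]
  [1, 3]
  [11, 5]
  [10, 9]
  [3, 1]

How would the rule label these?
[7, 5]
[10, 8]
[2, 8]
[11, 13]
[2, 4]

Negative, Negative, Negative, Positive, Negative

One predicate separates the groups cleanly: sum ≥ 22.
Negative: [7, 5], since 7+5 = 12. Negative: [10, 8], since 10+8 = 18. Negative: [2, 8], since 2+8 = 10. Positive: [11, 13], since 11+13 = 24. Negative: [2, 4], since 2+4 = 6.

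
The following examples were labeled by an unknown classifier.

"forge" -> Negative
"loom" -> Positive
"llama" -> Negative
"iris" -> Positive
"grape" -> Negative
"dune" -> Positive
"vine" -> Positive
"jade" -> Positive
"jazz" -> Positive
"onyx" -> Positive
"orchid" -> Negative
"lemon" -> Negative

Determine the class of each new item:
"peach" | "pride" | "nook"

Negative, Negative, Positive

The simplest hypothesis consistent with all the labels is: length 4.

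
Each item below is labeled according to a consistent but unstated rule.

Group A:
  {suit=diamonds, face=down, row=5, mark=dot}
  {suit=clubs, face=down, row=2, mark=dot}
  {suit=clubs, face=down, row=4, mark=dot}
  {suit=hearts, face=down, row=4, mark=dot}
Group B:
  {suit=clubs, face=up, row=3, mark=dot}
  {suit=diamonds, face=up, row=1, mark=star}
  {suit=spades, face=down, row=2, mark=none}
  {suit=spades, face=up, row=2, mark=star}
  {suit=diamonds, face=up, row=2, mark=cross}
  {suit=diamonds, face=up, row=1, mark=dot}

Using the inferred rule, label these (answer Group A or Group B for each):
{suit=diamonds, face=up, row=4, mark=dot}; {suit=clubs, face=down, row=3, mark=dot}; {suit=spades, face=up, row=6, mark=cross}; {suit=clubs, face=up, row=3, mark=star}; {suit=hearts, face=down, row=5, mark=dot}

All 'Group A' examples share one property — face is down AND mark is dot — and every 'Group B' example lacks it.
{suit=diamonds, face=up, row=4, mark=dot}: face is up, mark is dot — doesn't qualify, so Group B. {suit=clubs, face=down, row=3, mark=dot}: face is down, mark is dot — satisfies this, so Group A. {suit=spades, face=up, row=6, mark=cross}: face is up, mark is cross — doesn't qualify, so Group B. {suit=clubs, face=up, row=3, mark=star}: face is up, mark is star — doesn't qualify, so Group B. {suit=hearts, face=down, row=5, mark=dot}: face is down, mark is dot — satisfies this, so Group A.

Group B, Group A, Group B, Group B, Group A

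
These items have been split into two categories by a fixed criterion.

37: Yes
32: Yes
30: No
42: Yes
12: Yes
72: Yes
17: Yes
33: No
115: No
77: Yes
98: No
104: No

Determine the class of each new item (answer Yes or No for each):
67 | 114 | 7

Checking candidate rules against both groups, what survives is: ≡ 2 (mod 5).

Yes, No, Yes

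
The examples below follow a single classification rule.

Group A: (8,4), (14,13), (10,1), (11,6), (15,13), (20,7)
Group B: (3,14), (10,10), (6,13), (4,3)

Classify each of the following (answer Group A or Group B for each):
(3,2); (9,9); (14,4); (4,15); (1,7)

Group B, Group B, Group A, Group B, Group B

The pattern is that an item is 'Group A' exactly when: first > second AND sum ≥ 11.
(3,2) → 3 > 2, 3+2 = 5 → Group B.
(9,9) → 9 = 9, 9+9 = 18 → Group B.
(14,4) → 14 > 4, 14+4 = 18 → Group A.
(4,15) → 4 < 15, 4+15 = 19 → Group B.
(1,7) → 1 < 7, 1+7 = 8 → Group B.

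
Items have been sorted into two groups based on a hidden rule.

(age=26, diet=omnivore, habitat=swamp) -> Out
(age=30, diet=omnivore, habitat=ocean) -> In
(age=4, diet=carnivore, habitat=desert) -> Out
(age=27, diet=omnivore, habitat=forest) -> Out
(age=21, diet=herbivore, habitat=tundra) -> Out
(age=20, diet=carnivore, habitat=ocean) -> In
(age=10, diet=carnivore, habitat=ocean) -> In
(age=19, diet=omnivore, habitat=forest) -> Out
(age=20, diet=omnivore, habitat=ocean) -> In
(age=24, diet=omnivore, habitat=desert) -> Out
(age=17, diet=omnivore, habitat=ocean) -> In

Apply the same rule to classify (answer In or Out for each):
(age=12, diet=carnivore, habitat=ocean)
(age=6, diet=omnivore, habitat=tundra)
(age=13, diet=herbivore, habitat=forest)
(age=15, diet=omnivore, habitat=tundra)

The common property of the 'In' items is: habitat is ocean. No 'Out' item has it.
(age=12, diet=carnivore, habitat=ocean): habitat is ocean, has this property → In.
(age=6, diet=omnivore, habitat=tundra): habitat is tundra, lacks this property → Out.
(age=13, diet=herbivore, habitat=forest): habitat is forest, lacks this property → Out.
(age=15, diet=omnivore, habitat=tundra): habitat is tundra, lacks this property → Out.

In, Out, Out, Out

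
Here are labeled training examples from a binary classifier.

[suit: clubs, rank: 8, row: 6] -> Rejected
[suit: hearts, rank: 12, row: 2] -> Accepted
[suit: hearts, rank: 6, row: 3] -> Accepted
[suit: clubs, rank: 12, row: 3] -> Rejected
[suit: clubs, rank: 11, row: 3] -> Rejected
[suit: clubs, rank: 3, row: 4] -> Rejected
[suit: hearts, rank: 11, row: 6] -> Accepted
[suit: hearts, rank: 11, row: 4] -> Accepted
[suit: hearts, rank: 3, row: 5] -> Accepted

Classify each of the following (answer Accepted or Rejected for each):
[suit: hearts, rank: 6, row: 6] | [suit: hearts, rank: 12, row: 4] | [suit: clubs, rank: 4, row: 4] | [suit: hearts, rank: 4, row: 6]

The classifier is using: suit is hearts.
[suit: hearts, rank: 6, row: 6]: Accepted (suit is hearts). [suit: hearts, rank: 12, row: 4]: Accepted (suit is hearts). [suit: clubs, rank: 4, row: 4]: Rejected (suit is clubs). [suit: hearts, rank: 4, row: 6]: Accepted (suit is hearts).

Accepted, Accepted, Rejected, Accepted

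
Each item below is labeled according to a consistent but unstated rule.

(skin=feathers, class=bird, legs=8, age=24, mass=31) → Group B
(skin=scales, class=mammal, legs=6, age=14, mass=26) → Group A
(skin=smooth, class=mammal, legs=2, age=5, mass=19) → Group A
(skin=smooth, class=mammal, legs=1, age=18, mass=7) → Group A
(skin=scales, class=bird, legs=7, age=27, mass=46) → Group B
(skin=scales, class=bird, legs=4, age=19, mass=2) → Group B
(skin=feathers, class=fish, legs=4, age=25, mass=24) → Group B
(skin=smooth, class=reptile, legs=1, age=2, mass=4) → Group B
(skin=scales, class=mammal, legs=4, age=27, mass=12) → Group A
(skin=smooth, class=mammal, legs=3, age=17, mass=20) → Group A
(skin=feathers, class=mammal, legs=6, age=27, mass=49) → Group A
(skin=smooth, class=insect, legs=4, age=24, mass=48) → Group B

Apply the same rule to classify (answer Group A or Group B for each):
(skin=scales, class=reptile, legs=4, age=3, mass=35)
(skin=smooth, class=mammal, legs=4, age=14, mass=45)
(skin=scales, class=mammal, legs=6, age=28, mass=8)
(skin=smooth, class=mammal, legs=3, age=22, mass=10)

Group B, Group A, Group A, Group A

The common property of the 'Group A' items is: class is mammal. No 'Group B' item has it.
(skin=scales, class=reptile, legs=4, age=3, mass=35): class is reptile, fails the rule → Group B. (skin=smooth, class=mammal, legs=4, age=14, mass=45): class is mammal, matches → Group A. (skin=scales, class=mammal, legs=6, age=28, mass=8): class is mammal, matches → Group A. (skin=smooth, class=mammal, legs=3, age=22, mass=10): class is mammal, matches → Group A.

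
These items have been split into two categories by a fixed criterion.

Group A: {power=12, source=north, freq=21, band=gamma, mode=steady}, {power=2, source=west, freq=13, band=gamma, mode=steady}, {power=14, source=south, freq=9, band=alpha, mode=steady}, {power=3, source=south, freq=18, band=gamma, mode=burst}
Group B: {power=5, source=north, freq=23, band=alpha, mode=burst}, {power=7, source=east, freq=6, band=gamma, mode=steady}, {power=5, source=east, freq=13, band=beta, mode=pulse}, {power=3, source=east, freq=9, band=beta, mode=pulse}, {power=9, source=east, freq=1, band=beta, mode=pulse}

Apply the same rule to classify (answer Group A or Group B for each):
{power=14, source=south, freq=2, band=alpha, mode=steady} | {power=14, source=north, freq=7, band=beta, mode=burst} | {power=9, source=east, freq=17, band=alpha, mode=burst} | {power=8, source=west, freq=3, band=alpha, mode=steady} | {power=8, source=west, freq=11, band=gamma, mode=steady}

The classifier is using: source is not east AND freq ≤ 21.

Group A, Group A, Group B, Group A, Group A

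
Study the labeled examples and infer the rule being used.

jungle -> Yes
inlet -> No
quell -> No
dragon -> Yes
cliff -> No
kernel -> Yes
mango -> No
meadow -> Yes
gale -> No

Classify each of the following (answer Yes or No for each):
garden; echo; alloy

The classifier is using: length 6.
Yes: garden, since length 6. No: echo, since length 4. No: alloy, since length 5.

Yes, No, No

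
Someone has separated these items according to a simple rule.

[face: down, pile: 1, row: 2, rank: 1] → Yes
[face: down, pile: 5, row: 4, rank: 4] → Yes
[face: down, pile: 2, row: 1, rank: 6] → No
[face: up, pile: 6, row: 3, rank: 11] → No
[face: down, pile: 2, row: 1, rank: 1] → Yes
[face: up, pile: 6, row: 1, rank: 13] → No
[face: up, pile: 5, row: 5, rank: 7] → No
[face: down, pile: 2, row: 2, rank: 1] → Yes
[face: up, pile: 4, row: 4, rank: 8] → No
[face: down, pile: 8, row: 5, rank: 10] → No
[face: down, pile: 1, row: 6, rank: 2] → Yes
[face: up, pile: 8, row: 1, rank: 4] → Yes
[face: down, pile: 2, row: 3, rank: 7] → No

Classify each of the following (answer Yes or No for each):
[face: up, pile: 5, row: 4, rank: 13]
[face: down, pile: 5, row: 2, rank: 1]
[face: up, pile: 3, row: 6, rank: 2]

No, Yes, Yes

The distinguishing property — rank ≤ 4 — holds for all the 'Yes' cases and none of the 'No' cases.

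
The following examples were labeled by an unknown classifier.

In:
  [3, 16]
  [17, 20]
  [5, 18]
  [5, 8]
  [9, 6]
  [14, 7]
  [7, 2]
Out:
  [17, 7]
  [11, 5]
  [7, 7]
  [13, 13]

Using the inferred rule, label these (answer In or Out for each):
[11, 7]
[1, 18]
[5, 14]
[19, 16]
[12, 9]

Out, In, In, In, In

The classifier is using: sum is odd.
[11, 7]: 11+7 = 18 — does not fit, so Out. [1, 18]: 1+18 = 19 — passes, so In. [5, 14]: 5+14 = 19 — passes, so In. [19, 16]: 19+16 = 35 — passes, so In. [12, 9]: 12+9 = 21 — passes, so In.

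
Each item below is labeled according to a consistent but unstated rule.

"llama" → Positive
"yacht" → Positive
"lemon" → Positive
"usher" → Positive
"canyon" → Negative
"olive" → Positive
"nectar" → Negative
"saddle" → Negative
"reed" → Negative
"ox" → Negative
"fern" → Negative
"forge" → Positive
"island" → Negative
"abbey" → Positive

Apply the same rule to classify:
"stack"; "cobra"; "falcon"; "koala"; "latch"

Positive, Positive, Negative, Positive, Positive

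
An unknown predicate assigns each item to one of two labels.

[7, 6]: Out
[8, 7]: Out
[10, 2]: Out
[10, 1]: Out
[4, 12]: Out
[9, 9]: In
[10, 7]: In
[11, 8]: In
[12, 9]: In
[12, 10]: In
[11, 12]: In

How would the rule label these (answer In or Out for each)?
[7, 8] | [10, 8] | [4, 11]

The classifier is using: sum ≥ 17.

Out, In, Out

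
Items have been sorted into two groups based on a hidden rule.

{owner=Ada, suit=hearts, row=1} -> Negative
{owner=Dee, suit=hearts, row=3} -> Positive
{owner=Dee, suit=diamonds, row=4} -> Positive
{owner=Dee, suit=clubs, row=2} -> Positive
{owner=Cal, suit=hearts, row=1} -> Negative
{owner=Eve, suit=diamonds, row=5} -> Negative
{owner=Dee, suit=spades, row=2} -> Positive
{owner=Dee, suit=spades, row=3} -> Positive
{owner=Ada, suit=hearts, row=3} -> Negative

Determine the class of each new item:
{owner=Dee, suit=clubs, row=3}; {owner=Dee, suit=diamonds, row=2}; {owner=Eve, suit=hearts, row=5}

The simplest hypothesis consistent with all the labels is: owner is Dee.
Positive: {owner=Dee, suit=clubs, row=3}, since owner is Dee.
Positive: {owner=Dee, suit=diamonds, row=2}, since owner is Dee.
Negative: {owner=Eve, suit=hearts, row=5}, since owner is Eve.

Positive, Positive, Negative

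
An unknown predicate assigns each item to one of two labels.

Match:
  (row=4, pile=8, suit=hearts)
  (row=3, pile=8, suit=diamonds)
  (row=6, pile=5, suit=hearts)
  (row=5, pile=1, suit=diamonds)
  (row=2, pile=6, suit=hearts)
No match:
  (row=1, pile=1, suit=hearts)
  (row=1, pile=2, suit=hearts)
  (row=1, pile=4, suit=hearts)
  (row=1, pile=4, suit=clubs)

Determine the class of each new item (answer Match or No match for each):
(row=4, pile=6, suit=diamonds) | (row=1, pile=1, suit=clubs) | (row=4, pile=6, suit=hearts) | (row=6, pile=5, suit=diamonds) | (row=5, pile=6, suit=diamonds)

The classifier is using: row ≥ 2.
(row=4, pile=6, suit=diamonds): row = 4, meets the rule → Match.
(row=1, pile=1, suit=clubs): row = 1, doesn't match → No match.
(row=4, pile=6, suit=hearts): row = 4, meets the rule → Match.
(row=6, pile=5, suit=diamonds): row = 6, meets the rule → Match.
(row=5, pile=6, suit=diamonds): row = 5, meets the rule → Match.

Match, No match, Match, Match, Match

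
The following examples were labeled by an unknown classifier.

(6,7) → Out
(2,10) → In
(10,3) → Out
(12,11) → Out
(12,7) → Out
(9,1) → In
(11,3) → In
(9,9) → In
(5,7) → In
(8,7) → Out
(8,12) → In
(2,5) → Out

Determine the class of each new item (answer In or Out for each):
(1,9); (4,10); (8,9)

In, In, Out

Comparing the two groups points to one rule — sum is even.
In: (1,9), since 1+9 = 10. In: (4,10), since 4+10 = 14. Out: (8,9), since 8+9 = 17.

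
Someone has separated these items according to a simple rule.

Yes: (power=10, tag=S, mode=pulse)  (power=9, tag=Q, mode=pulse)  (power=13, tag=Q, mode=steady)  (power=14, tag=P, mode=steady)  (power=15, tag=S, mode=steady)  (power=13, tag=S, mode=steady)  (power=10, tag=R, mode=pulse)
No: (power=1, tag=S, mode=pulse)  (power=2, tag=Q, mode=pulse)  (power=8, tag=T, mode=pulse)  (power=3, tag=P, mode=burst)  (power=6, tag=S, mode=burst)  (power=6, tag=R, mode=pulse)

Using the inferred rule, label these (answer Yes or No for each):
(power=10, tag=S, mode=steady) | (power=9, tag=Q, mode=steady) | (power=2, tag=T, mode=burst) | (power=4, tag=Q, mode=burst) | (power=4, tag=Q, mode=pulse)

Yes, Yes, No, No, No

Rule: power ≥ 9. This holds for each 'Yes' example and fails for each 'No' one.
Yes: (power=10, tag=S, mode=steady), since power = 10.
Yes: (power=9, tag=Q, mode=steady), since power = 9.
No: (power=2, tag=T, mode=burst), since power = 2.
No: (power=4, tag=Q, mode=burst), since power = 4.
No: (power=4, tag=Q, mode=pulse), since power = 4.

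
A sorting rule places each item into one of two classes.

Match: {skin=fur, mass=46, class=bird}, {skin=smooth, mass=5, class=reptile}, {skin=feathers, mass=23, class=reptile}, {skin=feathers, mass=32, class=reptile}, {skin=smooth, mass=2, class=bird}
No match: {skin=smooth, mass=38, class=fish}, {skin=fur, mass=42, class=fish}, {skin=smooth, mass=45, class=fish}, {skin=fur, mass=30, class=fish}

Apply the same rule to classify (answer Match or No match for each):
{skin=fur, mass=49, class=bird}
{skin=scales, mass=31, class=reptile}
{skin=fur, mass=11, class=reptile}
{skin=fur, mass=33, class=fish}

Match, Match, Match, No match

The classifier is using: class is not fish.
{skin=fur, mass=49, class=bird} — class is bird, hence Match. {skin=scales, mass=31, class=reptile} — class is reptile, hence Match. {skin=fur, mass=11, class=reptile} — class is reptile, hence Match. {skin=fur, mass=33, class=fish} — class is fish, hence No match.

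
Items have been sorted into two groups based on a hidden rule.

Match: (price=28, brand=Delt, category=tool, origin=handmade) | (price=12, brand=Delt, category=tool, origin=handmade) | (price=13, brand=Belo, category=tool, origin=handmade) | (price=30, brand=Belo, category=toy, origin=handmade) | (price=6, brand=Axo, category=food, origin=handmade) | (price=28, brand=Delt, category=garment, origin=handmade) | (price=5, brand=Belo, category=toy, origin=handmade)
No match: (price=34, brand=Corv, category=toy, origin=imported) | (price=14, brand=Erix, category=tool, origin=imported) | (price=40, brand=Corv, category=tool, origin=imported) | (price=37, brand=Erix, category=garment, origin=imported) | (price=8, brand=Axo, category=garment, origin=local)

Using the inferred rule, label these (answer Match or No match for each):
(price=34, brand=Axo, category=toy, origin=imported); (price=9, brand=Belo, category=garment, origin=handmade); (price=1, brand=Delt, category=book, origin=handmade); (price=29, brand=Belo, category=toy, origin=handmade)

No match, Match, Match, Match

All 'Match' examples share one property — origin is handmade — and every 'No match' example lacks it.
(price=34, brand=Axo, category=toy, origin=imported) — origin is imported, hence No match. (price=9, brand=Belo, category=garment, origin=handmade) — origin is handmade, hence Match. (price=1, brand=Delt, category=book, origin=handmade) — origin is handmade, hence Match. (price=29, brand=Belo, category=toy, origin=handmade) — origin is handmade, hence Match.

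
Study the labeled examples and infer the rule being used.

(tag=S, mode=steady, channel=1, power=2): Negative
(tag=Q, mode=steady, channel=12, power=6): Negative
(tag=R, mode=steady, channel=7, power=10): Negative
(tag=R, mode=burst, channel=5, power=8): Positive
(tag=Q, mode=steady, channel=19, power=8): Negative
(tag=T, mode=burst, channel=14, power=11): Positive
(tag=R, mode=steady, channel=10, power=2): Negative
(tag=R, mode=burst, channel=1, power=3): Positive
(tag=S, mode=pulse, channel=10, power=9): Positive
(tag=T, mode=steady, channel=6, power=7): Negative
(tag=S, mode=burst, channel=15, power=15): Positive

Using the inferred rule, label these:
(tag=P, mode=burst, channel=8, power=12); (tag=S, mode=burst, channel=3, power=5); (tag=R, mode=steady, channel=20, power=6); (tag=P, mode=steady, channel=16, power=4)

Positive, Positive, Negative, Negative

The simplest hypothesis consistent with all the labels is: mode is not steady.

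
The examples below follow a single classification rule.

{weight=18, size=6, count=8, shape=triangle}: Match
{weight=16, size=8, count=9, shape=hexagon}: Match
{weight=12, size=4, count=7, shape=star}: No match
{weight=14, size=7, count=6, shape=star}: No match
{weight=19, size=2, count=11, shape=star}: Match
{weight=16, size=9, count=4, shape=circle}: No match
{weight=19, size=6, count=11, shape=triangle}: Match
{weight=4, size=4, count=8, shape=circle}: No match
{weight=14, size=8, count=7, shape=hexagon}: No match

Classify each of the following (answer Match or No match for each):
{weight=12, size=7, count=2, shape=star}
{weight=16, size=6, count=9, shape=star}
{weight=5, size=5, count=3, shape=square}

The rule appears to be: weight ≥ 16 AND size ≤ 8.
{weight=12, size=7, count=2, shape=star}: weight = 12, size = 7, does not fit → No match. {weight=16, size=6, count=9, shape=star}: weight = 16, size = 6, qualifies → Match. {weight=5, size=5, count=3, shape=square}: weight = 5, size = 5, does not fit → No match.

No match, Match, No match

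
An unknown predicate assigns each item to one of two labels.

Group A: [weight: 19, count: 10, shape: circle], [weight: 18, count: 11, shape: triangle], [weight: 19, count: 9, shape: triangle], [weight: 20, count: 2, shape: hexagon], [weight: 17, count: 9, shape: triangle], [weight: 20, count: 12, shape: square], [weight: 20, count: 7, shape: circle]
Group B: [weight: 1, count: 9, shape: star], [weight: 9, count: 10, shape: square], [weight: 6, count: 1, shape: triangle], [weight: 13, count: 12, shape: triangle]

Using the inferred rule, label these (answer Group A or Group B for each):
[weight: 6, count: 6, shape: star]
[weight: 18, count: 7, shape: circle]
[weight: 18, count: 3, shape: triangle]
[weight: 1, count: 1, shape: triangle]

Group B, Group A, Group A, Group B

Rule: weight ≥ 17. This holds for each 'Group A' example and fails for each 'Group B' one.
Group B: [weight: 6, count: 6, shape: star], since weight = 6.
Group A: [weight: 18, count: 7, shape: circle], since weight = 18.
Group A: [weight: 18, count: 3, shape: triangle], since weight = 18.
Group B: [weight: 1, count: 1, shape: triangle], since weight = 1.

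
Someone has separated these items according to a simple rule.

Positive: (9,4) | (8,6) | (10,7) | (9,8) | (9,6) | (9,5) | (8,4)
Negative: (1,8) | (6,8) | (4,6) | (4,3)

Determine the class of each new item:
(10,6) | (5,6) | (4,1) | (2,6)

Positive, Negative, Negative, Negative

A rule that fits every label: first ≥ 7 — true of each 'Positive' example, false of each 'Negative' one.
(10,6): Positive (first 10).
(5,6): Negative (first 5).
(4,1): Negative (first 4).
(2,6): Negative (first 2).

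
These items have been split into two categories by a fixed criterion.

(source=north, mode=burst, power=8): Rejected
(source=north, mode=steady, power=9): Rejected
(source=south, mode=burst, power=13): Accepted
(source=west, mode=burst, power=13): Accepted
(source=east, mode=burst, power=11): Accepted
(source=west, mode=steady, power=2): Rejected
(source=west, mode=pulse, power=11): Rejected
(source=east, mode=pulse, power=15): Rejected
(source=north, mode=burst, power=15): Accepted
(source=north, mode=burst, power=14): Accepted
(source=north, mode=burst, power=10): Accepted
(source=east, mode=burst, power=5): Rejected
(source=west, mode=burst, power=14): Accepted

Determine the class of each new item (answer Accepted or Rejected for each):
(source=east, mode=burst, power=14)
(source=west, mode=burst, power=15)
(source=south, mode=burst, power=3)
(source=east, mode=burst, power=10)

Accepted, Accepted, Rejected, Accepted

All 'Accepted' examples share one property — mode is burst AND power ≥ 9 — and every 'Rejected' example lacks it.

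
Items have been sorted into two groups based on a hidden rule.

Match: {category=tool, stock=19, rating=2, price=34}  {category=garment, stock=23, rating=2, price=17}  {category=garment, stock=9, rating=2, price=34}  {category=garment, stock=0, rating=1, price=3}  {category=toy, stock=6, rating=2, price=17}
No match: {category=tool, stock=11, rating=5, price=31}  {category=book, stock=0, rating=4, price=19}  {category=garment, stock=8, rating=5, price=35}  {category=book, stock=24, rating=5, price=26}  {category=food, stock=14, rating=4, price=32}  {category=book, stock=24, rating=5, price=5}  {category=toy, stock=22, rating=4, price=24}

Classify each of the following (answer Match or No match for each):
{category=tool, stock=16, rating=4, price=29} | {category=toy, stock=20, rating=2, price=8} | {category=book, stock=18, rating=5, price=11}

The simplest hypothesis consistent with all the labels is: rating ≤ 2.
{category=tool, stock=16, rating=4, price=29} — rating = 4, hence No match. {category=toy, stock=20, rating=2, price=8} — rating = 2, hence Match. {category=book, stock=18, rating=5, price=11} — rating = 5, hence No match.

No match, Match, No match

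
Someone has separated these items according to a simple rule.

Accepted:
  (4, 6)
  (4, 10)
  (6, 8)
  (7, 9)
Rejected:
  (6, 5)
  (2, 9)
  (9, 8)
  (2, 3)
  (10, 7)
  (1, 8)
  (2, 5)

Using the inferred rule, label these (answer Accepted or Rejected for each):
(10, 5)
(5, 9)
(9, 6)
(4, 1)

Rejected, Accepted, Rejected, Rejected

The pattern is that an item is 'Accepted' exactly when: sum is even.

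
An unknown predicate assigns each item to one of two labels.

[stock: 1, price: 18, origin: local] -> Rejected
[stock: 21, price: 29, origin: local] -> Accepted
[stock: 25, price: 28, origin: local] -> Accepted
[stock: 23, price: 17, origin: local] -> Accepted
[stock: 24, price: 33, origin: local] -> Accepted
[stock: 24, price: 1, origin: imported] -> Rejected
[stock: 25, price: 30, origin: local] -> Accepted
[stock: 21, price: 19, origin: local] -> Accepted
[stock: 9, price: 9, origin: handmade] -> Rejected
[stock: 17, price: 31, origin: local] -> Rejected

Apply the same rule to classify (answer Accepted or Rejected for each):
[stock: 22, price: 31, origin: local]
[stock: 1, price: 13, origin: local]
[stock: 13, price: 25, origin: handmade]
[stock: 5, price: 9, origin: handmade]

'Accepted' ⟺ origin is local AND stock ≥ 21.

Accepted, Rejected, Rejected, Rejected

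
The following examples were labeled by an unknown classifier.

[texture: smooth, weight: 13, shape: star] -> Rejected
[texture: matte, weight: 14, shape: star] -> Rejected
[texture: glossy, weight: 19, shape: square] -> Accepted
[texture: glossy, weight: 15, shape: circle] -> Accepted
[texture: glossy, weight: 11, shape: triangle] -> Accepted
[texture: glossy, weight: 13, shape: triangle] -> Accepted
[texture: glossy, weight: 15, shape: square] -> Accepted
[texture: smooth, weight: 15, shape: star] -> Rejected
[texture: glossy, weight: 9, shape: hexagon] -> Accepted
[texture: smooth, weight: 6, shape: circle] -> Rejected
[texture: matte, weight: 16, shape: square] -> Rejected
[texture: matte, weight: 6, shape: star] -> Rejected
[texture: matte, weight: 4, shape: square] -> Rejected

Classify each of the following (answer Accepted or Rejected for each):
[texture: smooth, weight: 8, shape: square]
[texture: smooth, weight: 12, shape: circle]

Rejected, Rejected

'Accepted' ⟺ texture is glossy.
[texture: smooth, weight: 8, shape: square] — texture is smooth, hence Rejected.
[texture: smooth, weight: 12, shape: circle] — texture is smooth, hence Rejected.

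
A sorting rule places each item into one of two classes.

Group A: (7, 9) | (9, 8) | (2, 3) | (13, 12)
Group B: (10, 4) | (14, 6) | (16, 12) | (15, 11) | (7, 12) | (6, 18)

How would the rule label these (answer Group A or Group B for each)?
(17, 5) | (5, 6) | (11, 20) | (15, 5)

The simplest hypothesis consistent with all the labels is: |first − second| ≤ 2.
(17, 5): |17−5| = 12, doesn't match → Group B.
(5, 6): |5−6| = 1, has this property → Group A.
(11, 20): |11−20| = 9, doesn't match → Group B.
(15, 5): |15−5| = 10, doesn't match → Group B.

Group B, Group A, Group B, Group B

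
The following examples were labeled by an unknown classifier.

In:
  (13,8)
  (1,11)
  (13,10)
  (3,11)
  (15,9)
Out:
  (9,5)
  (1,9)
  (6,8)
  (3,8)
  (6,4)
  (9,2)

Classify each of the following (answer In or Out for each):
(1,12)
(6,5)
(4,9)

In, Out, Out

Every 'In' example satisfies: max ≥ 10. None of the 'Out' examples do.
In: (1,12), since max 12.
Out: (6,5), since max 6.
Out: (4,9), since max 9.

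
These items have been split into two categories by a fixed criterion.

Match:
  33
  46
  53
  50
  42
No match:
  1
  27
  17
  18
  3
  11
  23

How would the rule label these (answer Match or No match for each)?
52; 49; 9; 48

Match, Match, No match, Match

Every 'Match' example satisfies: at least 33. None of the 'No match' examples do.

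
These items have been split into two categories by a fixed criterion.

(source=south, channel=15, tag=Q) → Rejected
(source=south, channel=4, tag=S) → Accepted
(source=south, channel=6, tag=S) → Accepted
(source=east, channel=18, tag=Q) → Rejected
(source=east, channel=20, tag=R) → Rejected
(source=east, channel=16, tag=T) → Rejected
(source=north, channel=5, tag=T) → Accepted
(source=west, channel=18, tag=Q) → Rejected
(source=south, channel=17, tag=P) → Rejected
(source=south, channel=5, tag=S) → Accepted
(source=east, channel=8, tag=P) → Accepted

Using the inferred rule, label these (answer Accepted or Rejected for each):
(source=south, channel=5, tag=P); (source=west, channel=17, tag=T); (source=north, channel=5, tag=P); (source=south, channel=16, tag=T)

Accepted, Rejected, Accepted, Rejected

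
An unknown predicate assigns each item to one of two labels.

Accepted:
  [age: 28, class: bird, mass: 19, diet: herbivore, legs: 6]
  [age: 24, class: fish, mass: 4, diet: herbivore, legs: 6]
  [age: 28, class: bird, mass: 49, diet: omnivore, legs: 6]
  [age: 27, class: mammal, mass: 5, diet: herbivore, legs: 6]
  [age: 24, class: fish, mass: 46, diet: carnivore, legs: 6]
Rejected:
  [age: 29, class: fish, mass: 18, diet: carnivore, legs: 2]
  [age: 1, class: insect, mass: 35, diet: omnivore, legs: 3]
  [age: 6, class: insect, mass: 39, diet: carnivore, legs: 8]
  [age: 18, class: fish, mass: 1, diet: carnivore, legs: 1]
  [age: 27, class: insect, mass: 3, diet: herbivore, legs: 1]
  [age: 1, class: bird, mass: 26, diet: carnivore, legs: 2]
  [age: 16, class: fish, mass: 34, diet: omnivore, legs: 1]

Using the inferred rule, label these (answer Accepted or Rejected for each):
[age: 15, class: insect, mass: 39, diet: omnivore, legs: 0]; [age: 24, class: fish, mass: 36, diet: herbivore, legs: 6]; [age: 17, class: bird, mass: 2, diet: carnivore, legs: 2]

Rejected, Accepted, Rejected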